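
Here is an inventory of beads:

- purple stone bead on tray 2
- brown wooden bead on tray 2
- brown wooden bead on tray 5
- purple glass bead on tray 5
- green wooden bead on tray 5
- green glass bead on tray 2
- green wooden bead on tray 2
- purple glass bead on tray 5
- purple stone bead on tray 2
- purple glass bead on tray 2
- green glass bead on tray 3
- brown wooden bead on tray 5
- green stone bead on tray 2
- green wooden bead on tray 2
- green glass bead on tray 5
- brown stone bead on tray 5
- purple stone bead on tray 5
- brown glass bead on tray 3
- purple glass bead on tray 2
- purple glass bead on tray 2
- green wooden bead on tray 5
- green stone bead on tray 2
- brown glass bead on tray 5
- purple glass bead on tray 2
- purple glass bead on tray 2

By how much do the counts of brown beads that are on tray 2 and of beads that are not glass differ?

12

brown beads on tray 2: 1. beads that are not glass: 13.
|1 − 13| = 13 − 1 = 12.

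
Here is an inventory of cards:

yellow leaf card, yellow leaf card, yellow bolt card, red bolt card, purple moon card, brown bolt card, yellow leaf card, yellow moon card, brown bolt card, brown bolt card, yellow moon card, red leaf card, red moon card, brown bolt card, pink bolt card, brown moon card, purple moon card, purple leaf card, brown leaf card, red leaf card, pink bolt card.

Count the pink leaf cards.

0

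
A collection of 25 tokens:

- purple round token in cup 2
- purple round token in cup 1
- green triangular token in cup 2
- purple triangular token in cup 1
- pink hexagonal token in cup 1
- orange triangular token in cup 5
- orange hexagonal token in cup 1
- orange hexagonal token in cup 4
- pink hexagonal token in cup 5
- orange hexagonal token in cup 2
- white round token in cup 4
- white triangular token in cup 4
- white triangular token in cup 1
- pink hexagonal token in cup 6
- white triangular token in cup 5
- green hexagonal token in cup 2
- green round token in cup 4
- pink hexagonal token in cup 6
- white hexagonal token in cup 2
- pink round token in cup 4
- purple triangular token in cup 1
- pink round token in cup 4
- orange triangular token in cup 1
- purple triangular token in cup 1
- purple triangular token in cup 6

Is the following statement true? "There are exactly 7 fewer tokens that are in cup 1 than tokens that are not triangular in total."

True

|tokens in cup 1| = 8.
|tokens that are not triangular| = 15.
The claim requires 15 − 8 (= 7) to equal 7, which holds.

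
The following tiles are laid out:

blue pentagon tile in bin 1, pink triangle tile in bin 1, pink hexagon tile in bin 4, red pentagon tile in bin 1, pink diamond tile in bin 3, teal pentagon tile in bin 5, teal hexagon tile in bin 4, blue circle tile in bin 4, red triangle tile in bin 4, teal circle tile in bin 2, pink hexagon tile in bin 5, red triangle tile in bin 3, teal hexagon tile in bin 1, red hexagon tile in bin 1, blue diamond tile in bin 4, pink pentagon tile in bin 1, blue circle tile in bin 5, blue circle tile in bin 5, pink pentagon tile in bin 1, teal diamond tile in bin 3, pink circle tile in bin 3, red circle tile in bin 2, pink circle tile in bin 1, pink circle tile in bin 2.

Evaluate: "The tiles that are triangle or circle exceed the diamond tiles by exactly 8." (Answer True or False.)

True

|tiles that are triangle or circle| = 11.
|diamond tiles| = 3.
The claim requires 11 − 3 (= 8) to equal 8, which holds.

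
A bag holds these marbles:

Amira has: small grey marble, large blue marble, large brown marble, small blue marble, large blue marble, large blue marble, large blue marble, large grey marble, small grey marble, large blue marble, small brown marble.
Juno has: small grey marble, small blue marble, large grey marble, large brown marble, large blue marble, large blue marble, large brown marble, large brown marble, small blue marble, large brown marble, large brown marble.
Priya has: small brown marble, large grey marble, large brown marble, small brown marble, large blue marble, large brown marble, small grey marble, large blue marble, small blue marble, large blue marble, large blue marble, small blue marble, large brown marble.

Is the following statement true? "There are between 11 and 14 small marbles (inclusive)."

True

|small marbles| = 12.
The claim requires 11 ≤ 12 ≤ 14, which holds.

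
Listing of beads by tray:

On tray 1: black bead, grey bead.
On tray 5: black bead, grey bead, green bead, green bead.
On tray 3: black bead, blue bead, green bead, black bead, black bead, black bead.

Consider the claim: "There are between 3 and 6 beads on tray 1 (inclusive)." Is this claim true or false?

False

beads on tray 1: 2.
The claim requires 3 ≤ 2 ≤ 6, which does not hold.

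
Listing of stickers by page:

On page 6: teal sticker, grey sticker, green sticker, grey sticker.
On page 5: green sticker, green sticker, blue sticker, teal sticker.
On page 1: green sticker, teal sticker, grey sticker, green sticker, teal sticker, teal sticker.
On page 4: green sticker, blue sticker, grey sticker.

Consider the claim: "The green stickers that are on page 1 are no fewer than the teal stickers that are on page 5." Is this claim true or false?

True

There are 2 green stickers on page 1.
There is 1 teal sticker on page 5.
The claim requires 2 ≥ 1, which holds.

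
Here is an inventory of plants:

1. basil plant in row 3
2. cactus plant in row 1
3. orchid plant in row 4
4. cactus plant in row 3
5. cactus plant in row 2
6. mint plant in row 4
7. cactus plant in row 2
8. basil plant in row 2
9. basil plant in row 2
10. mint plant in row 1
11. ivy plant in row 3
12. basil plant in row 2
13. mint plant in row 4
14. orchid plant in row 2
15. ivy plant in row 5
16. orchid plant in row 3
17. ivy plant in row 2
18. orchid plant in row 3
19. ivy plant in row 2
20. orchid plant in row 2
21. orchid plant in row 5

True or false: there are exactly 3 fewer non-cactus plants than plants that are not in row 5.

False

There are 17 non-cactus plants.
There are 19 plants that are not in row 5.
The claim requires 19 − 17 (= 2) to equal 3, which does not hold.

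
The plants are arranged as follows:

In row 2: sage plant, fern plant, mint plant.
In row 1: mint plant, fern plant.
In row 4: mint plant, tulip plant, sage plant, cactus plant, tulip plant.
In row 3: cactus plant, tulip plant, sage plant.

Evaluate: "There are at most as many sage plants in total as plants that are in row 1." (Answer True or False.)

sage plants: 3.
plants in row 1: 2.
The claim requires 3 ≤ 2, which does not hold.

False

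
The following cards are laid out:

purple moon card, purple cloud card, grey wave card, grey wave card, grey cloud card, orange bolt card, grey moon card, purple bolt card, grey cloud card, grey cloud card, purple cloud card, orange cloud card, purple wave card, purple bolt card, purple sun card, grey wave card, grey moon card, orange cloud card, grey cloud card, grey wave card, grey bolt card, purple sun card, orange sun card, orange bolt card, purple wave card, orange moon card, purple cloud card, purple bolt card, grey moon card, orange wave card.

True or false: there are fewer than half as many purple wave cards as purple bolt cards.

|purple wave cards| = 2.
|purple bolt cards| = 3.
The claim requires 2 × 2 = 4 < 3, which does not hold.

False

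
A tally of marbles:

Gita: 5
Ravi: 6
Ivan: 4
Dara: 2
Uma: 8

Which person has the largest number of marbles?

Counts by owner: Uma→8, Ravi→6, Gita→5, Ivan→4, Dara→2.
The maximum is 8, held uniquely by Uma.

Uma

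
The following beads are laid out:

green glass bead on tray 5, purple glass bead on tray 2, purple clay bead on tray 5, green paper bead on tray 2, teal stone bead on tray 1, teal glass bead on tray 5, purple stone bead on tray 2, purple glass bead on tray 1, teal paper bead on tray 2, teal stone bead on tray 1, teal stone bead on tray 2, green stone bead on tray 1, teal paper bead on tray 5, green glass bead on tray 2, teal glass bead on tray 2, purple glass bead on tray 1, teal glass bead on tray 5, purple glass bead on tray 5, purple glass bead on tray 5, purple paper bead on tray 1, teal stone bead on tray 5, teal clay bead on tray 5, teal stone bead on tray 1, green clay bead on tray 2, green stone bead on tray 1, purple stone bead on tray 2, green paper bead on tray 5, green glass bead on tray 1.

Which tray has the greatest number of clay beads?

tray 5

Counts by tray (restricted to clay beads): tray 5→2, tray 2→1, tray 1→0.
The maximum is 2, held uniquely by tray 5.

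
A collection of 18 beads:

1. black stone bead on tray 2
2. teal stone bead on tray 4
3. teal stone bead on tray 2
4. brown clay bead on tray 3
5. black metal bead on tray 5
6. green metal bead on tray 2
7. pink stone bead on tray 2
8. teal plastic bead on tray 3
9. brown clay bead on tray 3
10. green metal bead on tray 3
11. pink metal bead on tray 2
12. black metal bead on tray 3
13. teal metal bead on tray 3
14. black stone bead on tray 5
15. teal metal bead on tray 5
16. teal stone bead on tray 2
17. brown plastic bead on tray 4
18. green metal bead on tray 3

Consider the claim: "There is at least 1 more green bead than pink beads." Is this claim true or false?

There are 3 green beads.
There are 2 pink beads.
The claim requires 3 − 2 = 1 ≥ 1, which holds.

True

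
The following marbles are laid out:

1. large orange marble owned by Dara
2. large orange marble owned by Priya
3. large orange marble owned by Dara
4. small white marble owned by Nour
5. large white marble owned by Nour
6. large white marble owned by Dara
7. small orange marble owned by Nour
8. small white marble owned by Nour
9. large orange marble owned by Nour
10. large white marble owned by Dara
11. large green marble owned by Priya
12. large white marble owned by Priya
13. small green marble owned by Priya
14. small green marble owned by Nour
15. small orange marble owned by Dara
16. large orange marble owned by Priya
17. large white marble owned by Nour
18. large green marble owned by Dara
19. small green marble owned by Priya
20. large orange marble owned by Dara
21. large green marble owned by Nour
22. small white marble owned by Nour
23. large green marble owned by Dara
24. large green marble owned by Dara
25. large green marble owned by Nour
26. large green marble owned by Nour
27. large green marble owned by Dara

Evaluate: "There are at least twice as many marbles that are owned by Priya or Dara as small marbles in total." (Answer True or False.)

marbles owned by Priya or Dara: 16.
small marbles: 8.
The claim requires 16 ≥ 2 × 8 = 16, which holds.

True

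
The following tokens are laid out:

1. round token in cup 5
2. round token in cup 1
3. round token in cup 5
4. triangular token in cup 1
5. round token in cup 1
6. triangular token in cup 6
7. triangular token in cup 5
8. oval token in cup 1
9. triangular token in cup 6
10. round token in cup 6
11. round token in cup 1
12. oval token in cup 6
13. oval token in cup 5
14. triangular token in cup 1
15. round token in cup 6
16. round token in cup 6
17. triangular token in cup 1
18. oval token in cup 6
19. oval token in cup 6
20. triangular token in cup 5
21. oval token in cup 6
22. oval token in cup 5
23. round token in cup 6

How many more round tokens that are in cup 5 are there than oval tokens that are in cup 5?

0

round tokens in cup 5: 2.
oval tokens in cup 5: 2.
2 − 2 = 0.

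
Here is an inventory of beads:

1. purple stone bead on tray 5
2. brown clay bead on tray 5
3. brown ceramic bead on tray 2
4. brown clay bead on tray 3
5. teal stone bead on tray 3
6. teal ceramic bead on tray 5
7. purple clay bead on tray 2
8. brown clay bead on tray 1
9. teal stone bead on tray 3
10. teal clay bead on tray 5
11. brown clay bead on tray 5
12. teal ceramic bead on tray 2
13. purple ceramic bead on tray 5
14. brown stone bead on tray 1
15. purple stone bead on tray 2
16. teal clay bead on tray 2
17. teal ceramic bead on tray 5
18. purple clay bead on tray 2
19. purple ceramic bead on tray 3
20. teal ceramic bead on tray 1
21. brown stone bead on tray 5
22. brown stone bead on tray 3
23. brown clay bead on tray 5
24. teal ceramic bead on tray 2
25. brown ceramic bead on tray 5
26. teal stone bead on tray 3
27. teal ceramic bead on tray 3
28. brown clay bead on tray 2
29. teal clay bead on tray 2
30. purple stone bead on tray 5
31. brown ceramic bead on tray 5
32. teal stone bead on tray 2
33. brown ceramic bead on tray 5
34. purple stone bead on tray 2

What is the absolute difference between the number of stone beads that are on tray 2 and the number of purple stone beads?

1

stone beads on tray 2: 3. purple stone beads: 4.
|3 − 4| = 4 − 3 = 1.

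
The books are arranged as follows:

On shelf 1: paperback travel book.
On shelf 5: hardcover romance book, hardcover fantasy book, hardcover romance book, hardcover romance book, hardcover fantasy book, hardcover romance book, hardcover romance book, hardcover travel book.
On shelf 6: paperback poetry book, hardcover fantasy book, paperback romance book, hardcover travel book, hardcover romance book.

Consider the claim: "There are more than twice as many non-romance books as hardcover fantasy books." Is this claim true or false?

There are 7 non-romance books.
There are 3 hardcover fantasy books.
The claim requires 7 > 2 × 3 = 6, which holds.

True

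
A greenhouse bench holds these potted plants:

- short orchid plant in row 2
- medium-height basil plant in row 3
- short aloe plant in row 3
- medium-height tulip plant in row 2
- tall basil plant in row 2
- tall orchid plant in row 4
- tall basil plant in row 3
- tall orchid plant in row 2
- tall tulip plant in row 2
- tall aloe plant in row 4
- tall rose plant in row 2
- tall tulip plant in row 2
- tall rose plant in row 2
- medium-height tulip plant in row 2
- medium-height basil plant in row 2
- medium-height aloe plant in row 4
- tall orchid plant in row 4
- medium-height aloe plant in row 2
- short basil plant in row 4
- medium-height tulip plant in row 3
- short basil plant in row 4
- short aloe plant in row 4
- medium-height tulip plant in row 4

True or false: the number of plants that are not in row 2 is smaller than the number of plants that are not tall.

True

plants that are not in row 2: 12.
plants that are not tall: 13.
The claim requires 12 < 13, which holds.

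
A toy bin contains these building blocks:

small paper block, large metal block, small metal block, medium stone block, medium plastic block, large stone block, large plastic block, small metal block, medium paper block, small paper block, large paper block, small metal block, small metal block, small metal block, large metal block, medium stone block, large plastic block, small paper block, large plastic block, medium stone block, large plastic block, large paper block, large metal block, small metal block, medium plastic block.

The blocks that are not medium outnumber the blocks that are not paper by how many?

blocks that are not medium: 19.
blocks that are not paper: 19.
19 − 19 = 0.

0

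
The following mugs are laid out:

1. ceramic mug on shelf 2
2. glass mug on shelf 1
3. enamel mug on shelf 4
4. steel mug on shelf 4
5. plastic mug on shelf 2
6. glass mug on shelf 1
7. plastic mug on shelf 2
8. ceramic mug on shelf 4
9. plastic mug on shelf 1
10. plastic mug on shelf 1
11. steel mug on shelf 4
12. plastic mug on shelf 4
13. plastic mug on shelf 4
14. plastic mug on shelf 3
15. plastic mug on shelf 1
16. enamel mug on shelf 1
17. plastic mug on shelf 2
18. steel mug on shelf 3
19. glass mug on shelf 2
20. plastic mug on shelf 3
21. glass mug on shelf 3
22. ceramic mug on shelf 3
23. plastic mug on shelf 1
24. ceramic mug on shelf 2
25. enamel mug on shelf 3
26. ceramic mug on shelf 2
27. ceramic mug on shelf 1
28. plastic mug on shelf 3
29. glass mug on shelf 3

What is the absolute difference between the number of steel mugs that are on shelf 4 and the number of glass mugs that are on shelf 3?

steel mugs on shelf 4: 2. glass mugs on shelf 3: 2.
|2 − 2| = 2 − 2 = 0.

0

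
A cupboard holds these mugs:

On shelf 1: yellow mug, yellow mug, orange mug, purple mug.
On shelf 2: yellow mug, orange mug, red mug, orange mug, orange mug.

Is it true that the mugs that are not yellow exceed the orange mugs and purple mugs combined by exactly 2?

False

There are 6 mugs that are not yellow.
orange mugs: 4; purple mugs: 1; combined: 4 + 1 = 5.
The claim requires 6 − 5 (= 1) to equal 2, which does not hold.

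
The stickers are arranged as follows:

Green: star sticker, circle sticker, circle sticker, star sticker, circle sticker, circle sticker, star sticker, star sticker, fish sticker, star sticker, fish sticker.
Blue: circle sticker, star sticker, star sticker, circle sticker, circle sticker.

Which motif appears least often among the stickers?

Counts by motif: star 7, circle 7, fish 2.
The minimum is 2, held uniquely by fish.

fish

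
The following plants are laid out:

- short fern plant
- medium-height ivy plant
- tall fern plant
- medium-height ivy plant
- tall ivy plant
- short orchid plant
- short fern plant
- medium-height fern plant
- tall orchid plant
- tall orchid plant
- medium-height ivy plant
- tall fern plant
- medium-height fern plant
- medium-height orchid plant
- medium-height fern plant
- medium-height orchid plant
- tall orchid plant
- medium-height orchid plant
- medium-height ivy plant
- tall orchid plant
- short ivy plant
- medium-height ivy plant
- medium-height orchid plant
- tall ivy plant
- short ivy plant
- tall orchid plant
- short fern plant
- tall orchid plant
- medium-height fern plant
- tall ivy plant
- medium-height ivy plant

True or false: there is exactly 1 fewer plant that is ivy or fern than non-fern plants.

False

plants that are ivy or fern: 20.
non-fern plants: 22.
The claim requires 22 − 20 (= 2) to equal 1, which does not hold.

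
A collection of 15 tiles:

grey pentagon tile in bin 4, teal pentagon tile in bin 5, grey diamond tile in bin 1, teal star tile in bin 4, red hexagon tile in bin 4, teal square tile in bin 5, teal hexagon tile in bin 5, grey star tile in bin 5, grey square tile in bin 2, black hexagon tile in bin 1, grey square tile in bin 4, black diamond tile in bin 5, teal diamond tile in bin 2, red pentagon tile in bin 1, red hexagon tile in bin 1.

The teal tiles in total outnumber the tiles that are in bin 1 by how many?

teal tiles: 5.
tiles in bin 1: 4.
5 − 4 = 1.

1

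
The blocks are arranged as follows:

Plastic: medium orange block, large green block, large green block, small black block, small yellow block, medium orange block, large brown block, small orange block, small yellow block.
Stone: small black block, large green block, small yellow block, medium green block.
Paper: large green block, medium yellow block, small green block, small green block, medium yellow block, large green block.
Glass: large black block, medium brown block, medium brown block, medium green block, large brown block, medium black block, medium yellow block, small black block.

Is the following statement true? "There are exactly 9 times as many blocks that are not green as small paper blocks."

True

|blocks that are not green| = 18.
|small paper blocks| = 2.
The claim requires 18 = 9 × 2 = 18, which holds.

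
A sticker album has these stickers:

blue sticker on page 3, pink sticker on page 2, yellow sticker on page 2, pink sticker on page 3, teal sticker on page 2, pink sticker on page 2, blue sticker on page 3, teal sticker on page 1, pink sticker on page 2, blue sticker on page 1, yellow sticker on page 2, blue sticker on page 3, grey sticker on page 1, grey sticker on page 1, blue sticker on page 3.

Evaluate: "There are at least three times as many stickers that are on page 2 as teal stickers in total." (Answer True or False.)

There are 6 stickers on page 2.
There are 2 teal stickers.
The claim requires 6 ≥ 3 × 2 = 6, which holds.

True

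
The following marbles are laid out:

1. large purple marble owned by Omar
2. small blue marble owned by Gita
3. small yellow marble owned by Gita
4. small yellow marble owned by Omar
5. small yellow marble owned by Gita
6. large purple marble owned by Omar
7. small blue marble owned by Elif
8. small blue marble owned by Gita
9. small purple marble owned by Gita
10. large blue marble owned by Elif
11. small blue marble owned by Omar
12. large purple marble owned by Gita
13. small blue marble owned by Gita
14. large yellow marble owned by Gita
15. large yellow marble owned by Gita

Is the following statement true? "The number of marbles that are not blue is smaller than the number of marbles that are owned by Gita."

False

marbles that are not blue: 9.
marbles owned by Gita: 9.
The claim requires 9 < 9, which does not hold.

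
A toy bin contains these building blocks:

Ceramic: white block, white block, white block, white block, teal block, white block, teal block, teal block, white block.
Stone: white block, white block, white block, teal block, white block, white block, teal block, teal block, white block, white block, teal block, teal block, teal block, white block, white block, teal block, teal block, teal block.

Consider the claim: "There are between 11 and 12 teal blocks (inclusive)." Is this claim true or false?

teal blocks: 12.
The claim requires 11 ≤ 12 ≤ 12, which holds.

True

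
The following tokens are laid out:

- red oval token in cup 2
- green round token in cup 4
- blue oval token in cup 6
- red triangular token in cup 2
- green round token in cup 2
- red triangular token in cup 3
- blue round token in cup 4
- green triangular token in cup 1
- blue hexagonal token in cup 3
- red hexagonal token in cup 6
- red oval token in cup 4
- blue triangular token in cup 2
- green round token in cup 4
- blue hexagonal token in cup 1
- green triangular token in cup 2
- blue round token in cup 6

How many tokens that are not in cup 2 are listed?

11

Total tokens: 16; with the excluded value: 5; remaining 16 − 5 = 11.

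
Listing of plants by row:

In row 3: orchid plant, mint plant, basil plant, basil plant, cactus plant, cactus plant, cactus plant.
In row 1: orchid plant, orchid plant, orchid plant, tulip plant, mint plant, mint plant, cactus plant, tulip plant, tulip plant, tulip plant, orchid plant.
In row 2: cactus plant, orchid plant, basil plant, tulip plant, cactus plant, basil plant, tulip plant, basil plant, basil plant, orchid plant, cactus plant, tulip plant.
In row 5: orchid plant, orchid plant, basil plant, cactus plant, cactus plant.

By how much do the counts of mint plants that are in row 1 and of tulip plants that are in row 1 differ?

2

mint plants in row 1: 2. tulip plants in row 1: 4.
|2 − 4| = 4 − 2 = 2.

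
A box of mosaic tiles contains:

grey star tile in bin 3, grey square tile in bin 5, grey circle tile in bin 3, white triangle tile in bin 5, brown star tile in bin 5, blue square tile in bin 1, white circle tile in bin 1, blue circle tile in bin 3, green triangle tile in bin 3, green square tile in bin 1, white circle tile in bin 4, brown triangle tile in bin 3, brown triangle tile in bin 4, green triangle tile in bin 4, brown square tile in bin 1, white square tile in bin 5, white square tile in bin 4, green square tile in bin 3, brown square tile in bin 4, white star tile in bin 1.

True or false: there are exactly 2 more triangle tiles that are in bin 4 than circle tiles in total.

False

There are 2 triangle tiles in bin 4.
There are 4 circle tiles.
The claim requires 2 − 4 (= -2) to equal 2, which does not hold.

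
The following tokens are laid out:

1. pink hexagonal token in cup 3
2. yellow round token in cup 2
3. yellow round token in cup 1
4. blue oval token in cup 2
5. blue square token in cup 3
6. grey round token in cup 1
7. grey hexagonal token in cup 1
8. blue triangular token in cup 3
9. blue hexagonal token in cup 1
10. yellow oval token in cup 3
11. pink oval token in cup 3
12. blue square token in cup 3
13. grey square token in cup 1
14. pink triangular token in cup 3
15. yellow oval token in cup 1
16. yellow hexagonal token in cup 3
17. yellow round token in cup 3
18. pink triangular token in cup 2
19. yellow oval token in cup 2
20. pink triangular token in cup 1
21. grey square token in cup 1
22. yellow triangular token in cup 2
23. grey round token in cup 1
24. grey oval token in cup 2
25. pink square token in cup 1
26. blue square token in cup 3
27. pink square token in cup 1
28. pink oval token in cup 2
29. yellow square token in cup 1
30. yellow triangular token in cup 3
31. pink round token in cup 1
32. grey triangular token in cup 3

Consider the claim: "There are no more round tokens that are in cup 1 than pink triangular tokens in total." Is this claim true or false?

|round tokens in cup 1| = 4.
|pink triangular tokens| = 3.
The claim requires 4 ≤ 3, which does not hold.

False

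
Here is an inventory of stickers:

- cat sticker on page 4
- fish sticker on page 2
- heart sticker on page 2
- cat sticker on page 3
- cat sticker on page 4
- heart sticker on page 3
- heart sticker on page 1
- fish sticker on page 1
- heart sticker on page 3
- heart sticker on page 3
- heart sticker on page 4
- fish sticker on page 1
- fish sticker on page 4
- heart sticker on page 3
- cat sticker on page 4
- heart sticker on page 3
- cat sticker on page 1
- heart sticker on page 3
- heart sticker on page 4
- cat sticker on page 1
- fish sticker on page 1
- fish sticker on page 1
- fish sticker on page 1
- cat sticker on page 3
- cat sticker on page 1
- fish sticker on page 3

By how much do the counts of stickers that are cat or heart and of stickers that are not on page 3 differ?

stickers that are cat or heart: 18. stickers that are not on page 3: 17.
|18 − 17| = 18 − 17 = 1.

1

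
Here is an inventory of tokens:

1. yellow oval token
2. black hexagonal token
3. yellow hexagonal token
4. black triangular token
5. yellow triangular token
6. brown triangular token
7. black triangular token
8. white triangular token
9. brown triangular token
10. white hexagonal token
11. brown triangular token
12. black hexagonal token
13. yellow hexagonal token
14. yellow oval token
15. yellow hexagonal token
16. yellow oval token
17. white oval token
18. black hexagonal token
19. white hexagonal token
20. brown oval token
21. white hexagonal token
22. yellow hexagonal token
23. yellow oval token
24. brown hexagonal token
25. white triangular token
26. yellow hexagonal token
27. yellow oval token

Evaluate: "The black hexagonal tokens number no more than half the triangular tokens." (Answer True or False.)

True

There are 3 black hexagonal tokens.
There are 8 triangular tokens.
The claim requires 2 × 3 = 6 ≤ 8, which holds.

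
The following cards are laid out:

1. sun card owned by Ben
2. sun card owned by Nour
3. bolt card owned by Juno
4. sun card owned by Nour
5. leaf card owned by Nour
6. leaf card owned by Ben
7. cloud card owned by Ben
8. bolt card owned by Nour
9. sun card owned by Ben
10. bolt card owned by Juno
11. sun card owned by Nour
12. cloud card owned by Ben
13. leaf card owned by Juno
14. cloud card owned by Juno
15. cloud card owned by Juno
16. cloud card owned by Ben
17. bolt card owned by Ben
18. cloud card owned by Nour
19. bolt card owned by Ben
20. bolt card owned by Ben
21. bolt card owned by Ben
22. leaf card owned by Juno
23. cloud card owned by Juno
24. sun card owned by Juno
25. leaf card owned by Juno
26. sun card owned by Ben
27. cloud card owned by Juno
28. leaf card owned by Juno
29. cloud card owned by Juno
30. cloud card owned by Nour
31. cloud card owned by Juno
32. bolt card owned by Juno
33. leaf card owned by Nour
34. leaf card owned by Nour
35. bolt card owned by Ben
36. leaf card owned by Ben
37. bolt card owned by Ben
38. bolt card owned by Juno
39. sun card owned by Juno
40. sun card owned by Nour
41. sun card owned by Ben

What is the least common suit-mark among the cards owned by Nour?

Counts by suit-mark (restricted to cards owned by Nour): sun 4, leaf 3, cloud 2, bolt 1.
The minimum is 1, held uniquely by bolt.

bolt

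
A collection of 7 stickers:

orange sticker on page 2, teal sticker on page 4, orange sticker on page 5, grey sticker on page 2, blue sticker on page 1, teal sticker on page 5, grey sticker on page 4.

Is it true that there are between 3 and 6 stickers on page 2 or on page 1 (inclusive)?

True

stickers on page 2 or on page 1: 3.
The claim requires 3 ≤ 3 ≤ 6, which holds.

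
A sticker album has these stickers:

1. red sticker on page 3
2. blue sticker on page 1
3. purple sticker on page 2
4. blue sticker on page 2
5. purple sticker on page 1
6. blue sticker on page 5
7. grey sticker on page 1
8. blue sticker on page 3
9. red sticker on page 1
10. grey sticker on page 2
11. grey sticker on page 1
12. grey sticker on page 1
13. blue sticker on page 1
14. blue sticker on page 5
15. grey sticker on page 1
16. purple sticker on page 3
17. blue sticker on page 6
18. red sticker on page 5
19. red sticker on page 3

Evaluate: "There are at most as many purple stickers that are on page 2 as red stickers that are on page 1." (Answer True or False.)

True

|purple stickers on page 2| = 1.
|red stickers on page 1| = 1.
The claim requires 1 ≤ 1, which holds.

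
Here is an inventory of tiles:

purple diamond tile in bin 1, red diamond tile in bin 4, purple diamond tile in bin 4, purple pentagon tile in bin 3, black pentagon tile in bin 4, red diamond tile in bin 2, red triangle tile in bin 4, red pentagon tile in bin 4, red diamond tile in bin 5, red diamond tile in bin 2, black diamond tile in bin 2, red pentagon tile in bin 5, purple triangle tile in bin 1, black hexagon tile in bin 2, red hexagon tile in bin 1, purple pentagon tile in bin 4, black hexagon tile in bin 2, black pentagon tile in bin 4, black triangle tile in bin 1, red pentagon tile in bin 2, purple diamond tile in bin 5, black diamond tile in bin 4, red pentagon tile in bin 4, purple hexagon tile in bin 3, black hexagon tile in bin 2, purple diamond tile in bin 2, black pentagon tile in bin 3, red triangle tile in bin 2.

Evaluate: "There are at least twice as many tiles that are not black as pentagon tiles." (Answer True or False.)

True

|tiles that are not black| = 19.
|pentagon tiles| = 9.
The claim requires 19 ≥ 2 × 9 = 18, which holds.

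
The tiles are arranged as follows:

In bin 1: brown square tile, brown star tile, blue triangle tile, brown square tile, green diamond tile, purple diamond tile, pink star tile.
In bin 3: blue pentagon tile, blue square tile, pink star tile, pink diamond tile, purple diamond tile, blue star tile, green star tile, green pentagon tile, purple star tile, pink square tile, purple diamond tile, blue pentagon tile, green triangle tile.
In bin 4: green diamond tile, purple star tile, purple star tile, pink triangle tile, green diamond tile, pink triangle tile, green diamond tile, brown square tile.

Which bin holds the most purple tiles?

Counts by bin (restricted to purple tiles): bin 3→3, bin 4→2, bin 1→1.
The maximum is 3, held uniquely by bin 3.

bin 3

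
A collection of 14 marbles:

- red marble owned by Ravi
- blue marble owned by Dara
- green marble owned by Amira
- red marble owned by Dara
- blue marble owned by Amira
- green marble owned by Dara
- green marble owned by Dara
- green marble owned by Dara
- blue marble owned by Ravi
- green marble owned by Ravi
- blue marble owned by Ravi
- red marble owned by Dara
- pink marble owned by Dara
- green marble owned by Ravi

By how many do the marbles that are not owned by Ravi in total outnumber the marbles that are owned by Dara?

marbles that are not owned by Ravi: 9.
marbles owned by Dara: 7.
9 − 7 = 2.

2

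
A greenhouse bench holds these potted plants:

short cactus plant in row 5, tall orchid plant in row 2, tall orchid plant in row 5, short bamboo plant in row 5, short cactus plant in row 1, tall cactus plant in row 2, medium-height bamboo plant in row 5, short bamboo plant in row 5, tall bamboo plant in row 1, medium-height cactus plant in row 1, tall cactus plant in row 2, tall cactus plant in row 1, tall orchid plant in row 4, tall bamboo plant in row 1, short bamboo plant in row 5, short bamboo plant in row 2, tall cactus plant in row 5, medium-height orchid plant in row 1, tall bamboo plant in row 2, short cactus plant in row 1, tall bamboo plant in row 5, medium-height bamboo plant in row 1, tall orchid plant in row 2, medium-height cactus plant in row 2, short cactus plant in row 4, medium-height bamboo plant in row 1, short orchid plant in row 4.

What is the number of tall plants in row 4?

1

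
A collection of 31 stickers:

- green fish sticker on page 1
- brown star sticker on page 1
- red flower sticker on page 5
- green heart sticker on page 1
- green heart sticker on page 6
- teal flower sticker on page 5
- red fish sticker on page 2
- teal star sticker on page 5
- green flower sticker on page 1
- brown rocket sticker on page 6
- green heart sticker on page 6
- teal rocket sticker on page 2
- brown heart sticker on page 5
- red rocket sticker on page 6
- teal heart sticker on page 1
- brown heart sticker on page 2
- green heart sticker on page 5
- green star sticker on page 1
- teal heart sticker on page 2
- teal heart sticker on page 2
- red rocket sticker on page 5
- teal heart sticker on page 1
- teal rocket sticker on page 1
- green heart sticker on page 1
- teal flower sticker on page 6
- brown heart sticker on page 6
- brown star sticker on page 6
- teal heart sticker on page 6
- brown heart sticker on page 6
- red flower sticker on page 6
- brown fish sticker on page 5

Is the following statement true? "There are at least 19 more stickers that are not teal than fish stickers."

False

|stickers that are not teal| = 21.
|fish stickers| = 3.
The claim requires 21 − 3 = 18 ≥ 19, which does not hold.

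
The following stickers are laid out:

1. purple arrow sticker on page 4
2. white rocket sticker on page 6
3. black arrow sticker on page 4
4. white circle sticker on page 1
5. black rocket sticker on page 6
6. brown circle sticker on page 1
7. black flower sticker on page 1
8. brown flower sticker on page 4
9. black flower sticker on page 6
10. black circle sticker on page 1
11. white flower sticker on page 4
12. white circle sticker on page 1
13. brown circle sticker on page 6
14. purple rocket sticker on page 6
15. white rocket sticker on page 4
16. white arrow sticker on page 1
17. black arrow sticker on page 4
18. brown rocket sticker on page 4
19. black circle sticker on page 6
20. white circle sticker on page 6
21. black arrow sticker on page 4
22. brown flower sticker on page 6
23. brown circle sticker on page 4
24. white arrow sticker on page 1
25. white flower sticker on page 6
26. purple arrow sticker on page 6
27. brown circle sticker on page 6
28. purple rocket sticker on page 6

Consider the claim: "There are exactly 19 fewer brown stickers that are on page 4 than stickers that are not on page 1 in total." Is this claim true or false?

False

|brown stickers on page 4| = 3.
|stickers that are not on page 1| = 21.
The claim requires 21 − 3 (= 18) to equal 19, which does not hold.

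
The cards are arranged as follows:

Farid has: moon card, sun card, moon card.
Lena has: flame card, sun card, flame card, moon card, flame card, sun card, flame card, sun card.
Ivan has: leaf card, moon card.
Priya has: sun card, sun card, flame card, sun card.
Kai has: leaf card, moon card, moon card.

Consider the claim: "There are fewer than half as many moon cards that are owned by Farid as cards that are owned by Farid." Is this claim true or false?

False

moon cards owned by Farid: 2.
cards owned by Farid: 3.
The claim requires 2 × 2 = 4 < 3, which does not hold.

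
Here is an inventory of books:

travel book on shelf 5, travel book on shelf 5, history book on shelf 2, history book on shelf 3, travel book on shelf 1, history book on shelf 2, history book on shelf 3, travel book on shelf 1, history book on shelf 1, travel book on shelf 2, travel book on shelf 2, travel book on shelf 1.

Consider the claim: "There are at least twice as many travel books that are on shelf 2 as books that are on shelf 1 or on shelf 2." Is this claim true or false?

There are 2 travel books on shelf 2.
There are 8 books on shelf 1 or on shelf 2.
The claim requires 2 ≥ 2 × 8 = 16, which does not hold.

False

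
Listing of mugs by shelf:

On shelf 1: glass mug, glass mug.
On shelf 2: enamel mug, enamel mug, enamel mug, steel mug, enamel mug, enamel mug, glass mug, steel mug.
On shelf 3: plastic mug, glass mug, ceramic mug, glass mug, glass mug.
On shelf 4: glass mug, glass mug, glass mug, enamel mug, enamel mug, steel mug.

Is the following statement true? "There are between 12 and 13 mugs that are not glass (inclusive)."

|mugs that are not glass| = 12.
The claim requires 12 ≤ 12 ≤ 13, which holds.

True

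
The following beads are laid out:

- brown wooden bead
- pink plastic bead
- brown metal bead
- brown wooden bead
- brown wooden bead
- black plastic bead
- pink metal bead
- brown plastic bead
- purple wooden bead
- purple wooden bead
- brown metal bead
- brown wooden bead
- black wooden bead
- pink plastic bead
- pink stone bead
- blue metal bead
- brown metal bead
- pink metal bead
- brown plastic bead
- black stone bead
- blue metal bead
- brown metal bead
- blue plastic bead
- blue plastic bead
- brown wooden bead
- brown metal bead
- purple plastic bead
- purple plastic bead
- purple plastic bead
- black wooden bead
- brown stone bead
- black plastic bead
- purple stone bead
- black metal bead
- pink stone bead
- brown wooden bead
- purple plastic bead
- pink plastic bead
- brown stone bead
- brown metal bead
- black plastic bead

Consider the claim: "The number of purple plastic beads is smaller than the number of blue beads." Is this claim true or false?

purple plastic beads: 4.
blue beads: 4.
The claim requires 4 < 4, which does not hold.

False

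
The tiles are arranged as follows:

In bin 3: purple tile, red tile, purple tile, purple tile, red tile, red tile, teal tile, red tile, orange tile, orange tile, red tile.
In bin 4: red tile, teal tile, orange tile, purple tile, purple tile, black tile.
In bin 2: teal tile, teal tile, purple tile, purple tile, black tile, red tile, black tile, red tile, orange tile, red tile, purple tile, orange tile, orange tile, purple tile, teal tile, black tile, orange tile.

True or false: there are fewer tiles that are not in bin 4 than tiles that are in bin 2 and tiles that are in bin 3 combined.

tiles that are not in bin 4: 28.
tiles in bin 2: 17; tiles in bin 3: 11; combined: 17 + 11 = 28.
The claim requires 28 < 28, which does not hold.

False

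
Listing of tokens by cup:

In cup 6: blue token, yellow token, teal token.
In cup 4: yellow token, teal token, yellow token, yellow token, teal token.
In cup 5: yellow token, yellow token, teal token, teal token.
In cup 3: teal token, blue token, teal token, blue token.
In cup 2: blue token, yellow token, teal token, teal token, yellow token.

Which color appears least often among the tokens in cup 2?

blue

Counts by color (restricted to tokens in cup 2): teal 2, yellow 2, blue 1.
The minimum is 1, held uniquely by blue.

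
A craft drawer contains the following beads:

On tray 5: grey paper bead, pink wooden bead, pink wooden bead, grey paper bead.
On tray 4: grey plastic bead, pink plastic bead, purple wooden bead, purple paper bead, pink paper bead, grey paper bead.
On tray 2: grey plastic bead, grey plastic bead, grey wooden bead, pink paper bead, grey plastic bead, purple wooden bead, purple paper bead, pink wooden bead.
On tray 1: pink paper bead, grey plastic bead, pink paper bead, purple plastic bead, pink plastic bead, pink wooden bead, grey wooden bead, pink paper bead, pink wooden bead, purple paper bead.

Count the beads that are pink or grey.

grey: 10; pink: 12; together 10 + 12 = 22.

22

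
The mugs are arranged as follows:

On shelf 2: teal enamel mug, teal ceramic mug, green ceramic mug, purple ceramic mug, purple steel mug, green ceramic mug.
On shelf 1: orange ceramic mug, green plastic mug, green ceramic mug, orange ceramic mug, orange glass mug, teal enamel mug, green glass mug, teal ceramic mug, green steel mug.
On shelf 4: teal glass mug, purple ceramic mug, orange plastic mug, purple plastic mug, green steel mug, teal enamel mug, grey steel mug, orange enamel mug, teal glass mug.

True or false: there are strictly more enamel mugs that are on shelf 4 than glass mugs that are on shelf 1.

There are 2 enamel mugs on shelf 4.
There are 2 glass mugs on shelf 1.
The claim requires 2 > 2, which does not hold.

False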